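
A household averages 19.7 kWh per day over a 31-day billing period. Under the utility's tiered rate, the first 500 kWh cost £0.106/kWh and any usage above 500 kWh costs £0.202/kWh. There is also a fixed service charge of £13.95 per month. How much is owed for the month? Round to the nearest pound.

Usage = 19.7 kWh/day × 31 days = 610.7 kWh
First 500 kWh × £0.106 = £53.00
Remaining 110.7 kWh × £0.202 = £22.36
Energy charge = £75.36; + service £13.95 = £89.31 ≈ £89

£89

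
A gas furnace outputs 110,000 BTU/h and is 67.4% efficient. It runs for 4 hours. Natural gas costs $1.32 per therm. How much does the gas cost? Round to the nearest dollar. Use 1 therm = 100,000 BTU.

Heat delivered = 110,000 BTU/h × 4 h = 440,000 BTU
Gas input = 440,000 / 0.674 = 652,819 BTU
= 652,819 / 100,000 = 6.528 therm
Cost = 6.528 × $1.32/therm = $8.62 ≈ $9

$9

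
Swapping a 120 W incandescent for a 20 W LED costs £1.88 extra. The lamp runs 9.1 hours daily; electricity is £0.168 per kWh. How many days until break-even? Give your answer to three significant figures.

Power saved = 120 − 20 = 100 W
Daily energy saved = 100 W × 9.1 h = 910 Wh = 0.91 kWh
Daily savings = 0.91 × £0.168 = £0.1529
Payback = £1.88 / £0.1529 per day = 12.3 days

12.3 days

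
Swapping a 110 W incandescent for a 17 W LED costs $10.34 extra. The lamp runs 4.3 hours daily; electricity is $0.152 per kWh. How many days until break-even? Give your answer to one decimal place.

170.1 days

Power saved = 110 − 17 = 93 W
Daily energy saved = 93 W × 4.3 h = 399.9 Wh = 0.3999 kWh
Daily savings = 0.3999 × $0.152 = $0.0608
Payback = $10.34 / $0.0608 per day = 170.1 days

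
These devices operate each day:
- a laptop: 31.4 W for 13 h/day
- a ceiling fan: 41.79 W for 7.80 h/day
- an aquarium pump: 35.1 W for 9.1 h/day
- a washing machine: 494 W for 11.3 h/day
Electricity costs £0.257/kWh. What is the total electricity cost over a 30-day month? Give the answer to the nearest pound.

£51

laptop: 31.4 W × 13 h × 30 d = 12,246 Wh = 12.25 kWh
ceiling fan: 41.79 W × 7.80 h × 30 d = 9,779 Wh = 9.779 kWh
aquarium pump: 35.1 W × 9.1 h × 30 d = 9,582 Wh = 9.582 kWh
washing machine: 494 W × 11.3 h × 30 d = 167,466 Wh = 167.5 kWh
Total energy = 12.25 + 9.779 + 9.582 + 167.5 = 199.1 kWh
Cost = 199.1 kWh × £0.257 = £51.16 ≈ £51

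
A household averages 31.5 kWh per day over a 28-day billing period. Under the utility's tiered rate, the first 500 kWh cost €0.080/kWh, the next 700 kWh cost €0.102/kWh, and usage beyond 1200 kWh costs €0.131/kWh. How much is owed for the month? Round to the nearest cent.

Usage = 31.5 kWh/day × 28 days = 882 kWh
First 500 kWh × €0.080 = €40.00
Next 382 kWh × €0.102 = €38.96
Remaining tier: 0 kWh (not reached)
Total = €78.96

€78.96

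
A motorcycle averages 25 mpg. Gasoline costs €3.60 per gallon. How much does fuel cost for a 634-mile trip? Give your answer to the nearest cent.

Fuel = 634 mi / 25 mpg = 25.36 gal
Cost = 25.36 gal × €3.60/gal = €91.30

€91.30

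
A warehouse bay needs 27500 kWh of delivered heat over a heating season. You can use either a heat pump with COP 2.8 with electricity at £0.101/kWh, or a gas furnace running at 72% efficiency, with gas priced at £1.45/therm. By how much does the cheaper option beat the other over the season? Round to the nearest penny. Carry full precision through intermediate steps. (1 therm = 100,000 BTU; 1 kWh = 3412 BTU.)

Heat load = 27500 kWh × 3412 = 93,830,000 BTU
Gas: input = 93,830,000 / 0.72 = 130,319,444 BTU = 1,303 therm → 1,303 × £1.45 = £1,889.63
Heat pump: 93,830,000 BTU / 3412 = 27,500 kWh heat; / 2.8 = 9,821 kWh in → × £0.101 = £991.96
Difference = |£1,889.63 − £991.96| = £897.67

£897.67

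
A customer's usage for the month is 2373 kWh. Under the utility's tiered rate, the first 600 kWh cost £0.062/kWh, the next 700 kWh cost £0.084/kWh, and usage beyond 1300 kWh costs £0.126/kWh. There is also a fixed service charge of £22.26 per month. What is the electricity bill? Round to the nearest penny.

£253.46

First 600 kWh × £0.062 = £37.20
Next 700 kWh × £0.084 = £58.80
Remaining 1073 kWh × £0.126 = £135.20
Energy charge = £231.20; + service £22.26 = £253.46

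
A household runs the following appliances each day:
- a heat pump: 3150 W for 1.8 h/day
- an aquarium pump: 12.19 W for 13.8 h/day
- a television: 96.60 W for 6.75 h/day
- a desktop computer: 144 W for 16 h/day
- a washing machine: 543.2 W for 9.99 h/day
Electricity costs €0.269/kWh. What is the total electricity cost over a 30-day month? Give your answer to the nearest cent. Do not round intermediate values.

€114.76

heat pump: 3150 W × 1.8 h × 30 d = 170,100 Wh = 170.1 kWh
aquarium pump: 12.19 W × 13.8 h × 30 d = 5,047 Wh = 5.047 kWh
television: 96.60 W × 6.75 h × 30 d = 19,562 Wh = 19.56 kWh
desktop computer: 144 W × 16 h × 30 d = 69,120 Wh = 69.12 kWh
washing machine: 543.2 W × 9.99 h × 30 d = 162,797 Wh = 162.8 kWh
Total energy = 170.1 + 5.047 + 19.56 + 69.12 + 162.8 = 426.6 kWh
Cost = 426.6 kWh × €0.269 = €114.76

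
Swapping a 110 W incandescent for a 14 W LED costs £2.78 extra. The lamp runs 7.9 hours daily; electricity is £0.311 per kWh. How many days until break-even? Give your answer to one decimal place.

Power saved = 110 − 14 = 96 W
Daily energy saved = 96 W × 7.9 h = 758.4 Wh = 0.7584 kWh
Daily savings = 0.7584 × £0.311 = £0.2359
Payback = £2.78 / £0.2359 per day = 11.79 days

11.8 days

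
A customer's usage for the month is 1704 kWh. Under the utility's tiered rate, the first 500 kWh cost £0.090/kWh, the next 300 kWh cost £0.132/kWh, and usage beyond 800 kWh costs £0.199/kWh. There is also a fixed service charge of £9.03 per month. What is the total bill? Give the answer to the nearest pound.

First 500 kWh × £0.090 = £45.00
Next 300 kWh × £0.132 = £39.60
Remaining 904 kWh × £0.199 = £179.90
Energy charge = £264.50; + service £9.03 = £273.53 ≈ £274

£274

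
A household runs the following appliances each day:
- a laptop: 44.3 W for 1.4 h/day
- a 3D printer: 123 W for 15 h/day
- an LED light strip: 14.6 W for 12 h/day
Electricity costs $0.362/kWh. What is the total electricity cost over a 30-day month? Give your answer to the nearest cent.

laptop: 44.3 W × 1.4 h × 30 d = 1,861 Wh = 1.861 kWh
3D printer: 123 W × 15 h × 30 d = 55,350 Wh = 55.35 kWh
LED light strip: 14.6 W × 12 h × 30 d = 5,256 Wh = 5.256 kWh
Total energy = 1.861 + 55.35 + 5.256 = 62.47 kWh
Cost = 62.47 kWh × $0.362 = $22.61

$22.61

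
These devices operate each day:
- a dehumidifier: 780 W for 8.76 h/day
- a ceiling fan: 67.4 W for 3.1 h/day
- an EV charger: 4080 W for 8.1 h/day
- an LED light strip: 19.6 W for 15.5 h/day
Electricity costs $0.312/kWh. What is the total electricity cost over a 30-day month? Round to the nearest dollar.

dehumidifier: 780 W × 8.76 h × 30 d = 204,984 Wh = 205 kWh
ceiling fan: 67.4 W × 3.1 h × 30 d = 6,268 Wh = 6.268 kWh
EV charger: 4080 W × 8.1 h × 30 d = 991,440 Wh = 991.4 kWh
LED light strip: 19.6 W × 15.5 h × 30 d = 9,114 Wh = 9.114 kWh
Total energy = 205 + 6.268 + 991.4 + 9.114 = 1,212 kWh
Cost = 1,212 kWh × $0.312 = $378.08 ≈ $378

$378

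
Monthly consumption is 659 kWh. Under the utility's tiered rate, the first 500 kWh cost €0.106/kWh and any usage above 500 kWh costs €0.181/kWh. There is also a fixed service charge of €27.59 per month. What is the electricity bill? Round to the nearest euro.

First 500 kWh × €0.106 = €53.00
Remaining 159 kWh × €0.181 = €28.78
Energy charge = €81.78; + service €27.59 = €109.37 ≈ €109

€109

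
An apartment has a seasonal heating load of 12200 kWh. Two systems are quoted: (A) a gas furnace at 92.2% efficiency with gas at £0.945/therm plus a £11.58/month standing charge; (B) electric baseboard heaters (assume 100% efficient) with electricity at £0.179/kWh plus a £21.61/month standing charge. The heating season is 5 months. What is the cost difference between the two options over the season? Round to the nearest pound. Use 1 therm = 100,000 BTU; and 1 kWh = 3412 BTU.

£1807

Heat load = 12200 kWh × 3412 = 41,626,400 BTU
Gas: input = 41,626,400 / 0.922 = 45,147,939 BTU = 451.5 therm → 451.5 × £0.945 = £426.65; + 5 × £11.58 standing = £484.55
Electric: 41,626,400 BTU / 3412 = 12,200 kWh → × £0.179 = £2,183.80; + 5 × £21.61 standing = £2,291.85
Difference = |£484.55 − £2,291.85| = £1,807.30 ≈ £1807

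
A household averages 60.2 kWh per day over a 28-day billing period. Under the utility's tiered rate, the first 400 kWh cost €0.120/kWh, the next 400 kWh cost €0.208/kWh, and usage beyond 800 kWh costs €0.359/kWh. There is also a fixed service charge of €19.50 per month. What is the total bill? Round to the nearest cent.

Usage = 60.2 kWh/day × 28 days = 1685.6 kWh
First 400 kWh × €0.120 = €48.00
Next 400 kWh × €0.208 = €83.20
Remaining 885.6 kWh × €0.359 = €317.93
Energy charge = €449.13; + service €19.50 = €468.63

€468.63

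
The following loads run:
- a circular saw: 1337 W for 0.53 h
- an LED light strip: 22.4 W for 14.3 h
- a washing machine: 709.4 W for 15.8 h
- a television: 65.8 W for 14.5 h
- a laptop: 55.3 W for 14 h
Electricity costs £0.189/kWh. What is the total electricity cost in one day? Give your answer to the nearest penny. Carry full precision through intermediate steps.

circular saw: 1337 W × 0.53 h = 709 Wh = 0.7086 kWh
LED light strip: 22.4 W × 14.3 h = 320 Wh = 0.3203 kWh
washing machine: 709.4 W × 15.8 h = 11,209 Wh = 11.21 kWh
television: 65.8 W × 14.5 h = 954 Wh = 0.9541 kWh
laptop: 55.3 W × 14 h = 774 Wh = 0.7742 kWh
Total energy = 0.7086 + 0.3203 + 11.21 + 0.9541 + 0.7742 = 13.97 kWh
Cost = 13.97 kWh × £0.189 = £2.64

£2.64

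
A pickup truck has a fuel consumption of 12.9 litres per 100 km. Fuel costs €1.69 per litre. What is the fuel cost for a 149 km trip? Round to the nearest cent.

€32.48

Fuel = 12.9 L/100 km × 149 km / 100 = 19.22 L
Cost = 19.22 L × €1.69/L = €32.48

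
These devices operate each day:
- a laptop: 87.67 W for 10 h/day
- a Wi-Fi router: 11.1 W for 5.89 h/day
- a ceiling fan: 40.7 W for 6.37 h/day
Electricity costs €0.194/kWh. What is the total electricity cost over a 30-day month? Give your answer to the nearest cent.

laptop: 87.67 W × 10 h × 30 d = 26,301 Wh = 26.3 kWh
Wi-Fi router: 11.1 W × 5.89 h × 30 d = 1,961 Wh = 1.961 kWh
ceiling fan: 40.7 W × 6.37 h × 30 d = 7,778 Wh = 7.778 kWh
Total energy = 26.3 + 1.961 + 7.778 = 36.04 kWh
Cost = 36.04 kWh × €0.194 = €6.99

€6.99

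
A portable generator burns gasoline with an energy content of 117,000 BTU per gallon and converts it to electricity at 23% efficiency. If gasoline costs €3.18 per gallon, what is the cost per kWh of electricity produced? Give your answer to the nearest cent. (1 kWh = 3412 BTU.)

€0.40

Electrical output per gallon = 117,000 BTU × 0.23 / 3412 BTU/kWh = 7.887 kWh
Cost per kWh = €3.18 / 7.887 kWh = €0.403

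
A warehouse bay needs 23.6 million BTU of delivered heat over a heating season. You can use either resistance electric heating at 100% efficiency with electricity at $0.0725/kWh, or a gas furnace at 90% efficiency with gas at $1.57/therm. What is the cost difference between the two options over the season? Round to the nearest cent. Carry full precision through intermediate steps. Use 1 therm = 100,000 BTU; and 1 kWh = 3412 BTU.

Heat load = 23.6 × 10⁶ BTU = 23,600,000 BTU
Gas: input = 23,600,000 / 0.90 = 26,222,222 BTU = 262.2 therm → 262.2 × $1.57 = $411.69
Electric: 23,600,000 BTU / 3412 = 6,917 kWh → × $0.0725 = $501.47
Difference = |$411.69 − $501.47| = $89.78

$89.78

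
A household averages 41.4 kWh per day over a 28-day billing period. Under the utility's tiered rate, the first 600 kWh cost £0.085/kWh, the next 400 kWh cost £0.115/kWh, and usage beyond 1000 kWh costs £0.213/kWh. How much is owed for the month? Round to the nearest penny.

£130.91

Usage = 41.4 kWh/day × 28 days = 1159.2 kWh
First 600 kWh × £0.085 = £51.00
Next 400 kWh × £0.115 = £46.00
Remaining 159.2 kWh × £0.213 = £33.91
Total = £130.91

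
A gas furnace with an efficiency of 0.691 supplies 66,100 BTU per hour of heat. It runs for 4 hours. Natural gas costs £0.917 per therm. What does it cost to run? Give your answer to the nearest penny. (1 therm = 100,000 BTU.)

Heat delivered = 66,100 BTU/h × 4 h = 264,400 BTU
Gas input = 264,400 / 0.691 = 382,634 BTU
= 382,634 / 100,000 = 3.826 therm
Cost = 3.826 × £0.917/therm = £3.51

£3.51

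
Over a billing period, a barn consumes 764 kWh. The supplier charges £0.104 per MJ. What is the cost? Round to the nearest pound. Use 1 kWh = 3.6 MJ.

£286

764 kWh × (3.6 MJ/kWh) = 2,750 MJ
Cost = 2,750 MJ × £0.104/MJ = £286.04 ≈ £286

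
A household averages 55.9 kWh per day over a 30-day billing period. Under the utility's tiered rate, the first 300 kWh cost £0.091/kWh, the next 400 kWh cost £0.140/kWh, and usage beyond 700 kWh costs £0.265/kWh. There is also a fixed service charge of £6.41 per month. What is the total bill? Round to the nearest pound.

Usage = 55.9 kWh/day × 30 days = 1677 kWh
First 300 kWh × £0.091 = £27.30
Next 400 kWh × £0.140 = £56.00
Remaining 977 kWh × £0.265 = £258.91
Energy charge = £342.21; + service £6.41 = £348.62 ≈ £349

£349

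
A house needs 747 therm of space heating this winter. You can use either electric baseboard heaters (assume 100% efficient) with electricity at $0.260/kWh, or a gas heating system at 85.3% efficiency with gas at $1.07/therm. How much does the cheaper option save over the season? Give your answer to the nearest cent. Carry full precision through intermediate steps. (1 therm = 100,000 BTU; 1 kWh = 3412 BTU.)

$4755.23

Heat load = 747 therm × 100,000 = 74,700,000 BTU
Gas: input = 74,700,000 / 0.853 = 87,573,271 BTU = 875.7 therm → 875.7 × $1.07 = $937.03
Electric: 74,700,000 BTU / 3412 = 21,890 kWh → × $0.260 = $5,692.26
Difference = |$937.03 − $5,692.26| = $4,755.23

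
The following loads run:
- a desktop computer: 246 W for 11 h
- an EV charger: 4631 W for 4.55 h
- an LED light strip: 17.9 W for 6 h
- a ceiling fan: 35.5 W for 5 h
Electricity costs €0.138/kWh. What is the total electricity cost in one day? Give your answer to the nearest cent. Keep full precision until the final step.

desktop computer: 246 W × 11 h = 2,706 Wh = 2.706 kWh
EV charger: 4631 W × 4.55 h = 21,071 Wh = 21.07 kWh
LED light strip: 17.9 W × 6 h = 107 Wh = 0.1074 kWh
ceiling fan: 35.5 W × 5 h = 178 Wh = 0.1775 kWh
Total energy = 2.706 + 21.07 + 0.1074 + 0.1775 = 24.06 kWh
Cost = 24.06 kWh × €0.138 = €3.32

€3.32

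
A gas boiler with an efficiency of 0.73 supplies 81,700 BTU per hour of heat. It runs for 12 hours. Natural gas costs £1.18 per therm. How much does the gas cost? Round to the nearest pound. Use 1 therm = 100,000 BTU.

£16

Heat delivered = 81,700 BTU/h × 12 h = 980,400 BTU
Gas input = 980,400 / 0.73 = 1,343,014 BTU
= 1,343,014 / 100,000 = 13.43 therm
Cost = 13.43 × £1.18/therm = £15.85 ≈ £16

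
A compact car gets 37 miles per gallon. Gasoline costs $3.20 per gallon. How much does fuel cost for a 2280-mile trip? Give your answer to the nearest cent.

Fuel = 2280 mi / 37 mpg = 61.62 gal
Cost = 61.62 gal × $3.20/gal = $197.19

$197.19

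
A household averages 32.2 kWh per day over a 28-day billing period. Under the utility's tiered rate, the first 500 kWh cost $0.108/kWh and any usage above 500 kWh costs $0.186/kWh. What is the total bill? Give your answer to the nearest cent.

Usage = 32.2 kWh/day × 28 days = 901.6 kWh
First 500 kWh × $0.108 = $54.00
Remaining 401.6 kWh × $0.186 = $74.70
Total = $128.70

$128.70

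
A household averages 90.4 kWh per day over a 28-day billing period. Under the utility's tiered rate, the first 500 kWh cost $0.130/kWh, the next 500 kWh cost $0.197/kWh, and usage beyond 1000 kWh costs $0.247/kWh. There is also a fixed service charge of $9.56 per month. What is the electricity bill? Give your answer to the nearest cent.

$551.27

Usage = 90.4 kWh/day × 28 days = 2531.2 kWh
First 500 kWh × $0.130 = $65.00
Next 500 kWh × $0.197 = $98.50
Remaining 1531.2 kWh × $0.247 = $378.21
Energy charge = $541.71; + service $9.56 = $551.27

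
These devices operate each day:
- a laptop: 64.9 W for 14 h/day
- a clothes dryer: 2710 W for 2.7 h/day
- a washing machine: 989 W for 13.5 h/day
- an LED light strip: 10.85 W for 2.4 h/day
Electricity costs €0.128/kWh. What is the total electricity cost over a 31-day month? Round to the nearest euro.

€86

laptop: 64.9 W × 14 h × 31 d = 28,167 Wh = 28.17 kWh
clothes dryer: 2710 W × 2.7 h × 31 d = 226,827 Wh = 226.8 kWh
washing machine: 989 W × 13.5 h × 31 d = 413,896 Wh = 413.9 kWh
LED light strip: 10.85 W × 2.4 h × 31 d = 807 Wh = 0.8072 kWh
Total energy = 28.17 + 226.8 + 413.9 + 0.8072 = 669.7 kWh
Cost = 669.7 kWh × €0.128 = €85.72 ≈ €86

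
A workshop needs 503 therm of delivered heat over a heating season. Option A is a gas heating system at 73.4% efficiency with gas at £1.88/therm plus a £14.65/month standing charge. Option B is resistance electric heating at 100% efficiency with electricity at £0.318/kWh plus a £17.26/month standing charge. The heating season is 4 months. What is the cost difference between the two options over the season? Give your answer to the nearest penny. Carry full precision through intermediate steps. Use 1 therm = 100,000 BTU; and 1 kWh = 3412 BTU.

£3410.09

Heat load = 503 therm × 100,000 = 50,300,000 BTU
Gas: input = 50,300,000 / 0.734 = 68,528,610 BTU = 685.3 therm → 685.3 × £1.88 = £1,288.34; + 4 × £14.65 standing = £1,346.94
Electric: 50,300,000 BTU / 3412 = 14,740 kWh → × £0.318 = £4,687.98; + 4 × £17.26 standing = £4,757.02
Difference = |£1,346.94 − £4,757.02| = £3,410.09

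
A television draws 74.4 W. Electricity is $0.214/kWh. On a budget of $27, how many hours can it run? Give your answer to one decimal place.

Energy budget = $27 / $0.214 per kWh = 126.2 kWh = 126,168 Wh
Runtime = 126,168 Wh / 74.4 W = 1,696 h

1695.8 h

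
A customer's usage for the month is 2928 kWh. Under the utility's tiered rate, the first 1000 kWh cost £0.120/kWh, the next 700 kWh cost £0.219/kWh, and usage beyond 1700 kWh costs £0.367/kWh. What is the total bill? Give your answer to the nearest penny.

First 1000 kWh × £0.120 = £120.00
Next 700 kWh × £0.219 = £153.30
Remaining 1228 kWh × £0.367 = £450.68
Total = £723.98

£723.98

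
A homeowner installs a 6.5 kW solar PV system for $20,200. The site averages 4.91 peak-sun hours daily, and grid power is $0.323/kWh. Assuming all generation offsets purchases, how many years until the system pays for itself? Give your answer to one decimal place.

Daily generation = 6.5 kW × 4.91 h = 31.91 kWh
Annual generation = 31.91 × 365 = 11649 kWh
Annual savings = 11649 × $0.323 = $3,762.62
Payback = $20,200 / $3,762.62 = 5.37 years

5.4 years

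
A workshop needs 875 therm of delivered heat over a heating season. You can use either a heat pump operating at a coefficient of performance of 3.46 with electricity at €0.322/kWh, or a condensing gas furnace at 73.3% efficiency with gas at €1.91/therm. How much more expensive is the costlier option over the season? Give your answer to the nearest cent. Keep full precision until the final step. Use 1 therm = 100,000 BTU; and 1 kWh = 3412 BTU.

Heat load = 875 therm × 100,000 = 87,500,000 BTU
Gas: input = 87,500,000 / 0.733 = 119,372,442 BTU = 1,194 therm → 1,194 × €1.91 = €2,280.01
Heat pump: 87,500,000 BTU / 3412 = 25,640 kWh heat; / 3.46 = 7,412 kWh in → × €0.322 = €2,386.60
Difference = |€2,280.01 − €2,386.60| = €106.58

€106.58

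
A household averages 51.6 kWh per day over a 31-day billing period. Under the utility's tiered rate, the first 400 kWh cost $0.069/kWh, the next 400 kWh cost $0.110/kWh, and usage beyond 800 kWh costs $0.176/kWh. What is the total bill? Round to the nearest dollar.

$212

Usage = 51.6 kWh/day × 31 days = 1599.6 kWh
First 400 kWh × $0.069 = $27.60
Next 400 kWh × $0.110 = $44.00
Remaining 799.6 kWh × $0.176 = $140.73
Total = $212.33 ≈ $212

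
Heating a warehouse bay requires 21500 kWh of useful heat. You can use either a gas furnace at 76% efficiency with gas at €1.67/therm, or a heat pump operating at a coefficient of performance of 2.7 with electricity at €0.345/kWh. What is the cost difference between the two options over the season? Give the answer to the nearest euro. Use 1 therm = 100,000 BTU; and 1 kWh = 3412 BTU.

Heat load = 21500 kWh × 3412 = 73,358,000 BTU
Gas: input = 73,358,000 / 0.76 = 96,523,684 BTU = 965.2 therm → 965.2 × €1.67 = €1,611.95
Heat pump: 73,358,000 BTU / 3412 = 21,500 kWh heat; / 2.7 = 7,963 kWh in → × €0.345 = €2,747.22
Difference = |€1,611.95 − €2,747.22| = €1,135.28 ≈ €1135

€1135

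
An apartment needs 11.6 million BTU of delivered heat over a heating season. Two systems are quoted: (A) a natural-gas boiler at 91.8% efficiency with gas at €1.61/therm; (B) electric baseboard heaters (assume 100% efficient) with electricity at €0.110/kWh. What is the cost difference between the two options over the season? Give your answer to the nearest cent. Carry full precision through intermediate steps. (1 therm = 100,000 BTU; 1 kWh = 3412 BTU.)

€170.53

Heat load = 11.6 × 10⁶ BTU = 11,600,000 BTU
Gas: input = 11,600,000 / 0.918 = 12,636,166 BTU = 126.4 therm → 126.4 × €1.61 = €203.44
Electric: 11,600,000 BTU / 3412 = 3,400 kWh → × €0.110 = €373.97
Difference = |€203.44 − €373.97| = €170.53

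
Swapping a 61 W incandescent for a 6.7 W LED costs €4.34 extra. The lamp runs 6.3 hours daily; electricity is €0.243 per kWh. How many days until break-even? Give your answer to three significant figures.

Power saved = 61 − 6.7 = 54.3 W
Daily energy saved = 54.3 W × 6.3 h = 342.1 Wh = 0.34209 kWh
Daily savings = 0.34209 × €0.243 = €0.0831
Payback = €4.34 / €0.0831 per day = 52.21 days

52.2 days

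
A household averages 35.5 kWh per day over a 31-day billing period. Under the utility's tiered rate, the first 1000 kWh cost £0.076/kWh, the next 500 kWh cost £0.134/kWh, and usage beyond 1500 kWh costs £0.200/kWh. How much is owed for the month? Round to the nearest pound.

Usage = 35.5 kWh/day × 31 days = 1100.5 kWh
First 1000 kWh × £0.076 = £76.00
Next 100.5 kWh × £0.134 = £13.47
Remaining tier: 0 kWh (not reached)
Total = £89.47 ≈ £89

£89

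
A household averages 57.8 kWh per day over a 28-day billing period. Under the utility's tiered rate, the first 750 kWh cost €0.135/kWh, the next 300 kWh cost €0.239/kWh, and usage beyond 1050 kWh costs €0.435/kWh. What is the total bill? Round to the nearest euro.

€420

Usage = 57.8 kWh/day × 28 days = 1618.4 kWh
First 750 kWh × €0.135 = €101.25
Next 300 kWh × €0.239 = €71.70
Remaining 568.4 kWh × €0.435 = €247.25
Total = €420.20 ≈ €420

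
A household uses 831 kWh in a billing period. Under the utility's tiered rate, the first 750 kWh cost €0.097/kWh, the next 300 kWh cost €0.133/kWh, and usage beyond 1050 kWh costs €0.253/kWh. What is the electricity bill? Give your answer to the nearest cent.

First 750 kWh × €0.097 = €72.75
Next 81 kWh × €0.133 = €10.77
Remaining tier: 0 kWh (not reached)
Total = €83.52

€83.52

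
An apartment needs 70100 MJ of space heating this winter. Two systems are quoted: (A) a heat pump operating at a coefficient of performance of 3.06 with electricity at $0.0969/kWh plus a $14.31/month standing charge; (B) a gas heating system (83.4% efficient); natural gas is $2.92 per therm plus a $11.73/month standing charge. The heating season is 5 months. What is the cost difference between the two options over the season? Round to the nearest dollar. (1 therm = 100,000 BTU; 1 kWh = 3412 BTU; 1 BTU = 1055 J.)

Heat load = 70100 MJ = 70,100,000,000 J / 1055 = 66,445,498 BTU
Gas: input = 66,445,498 / 0.834 = 79,670,860 BTU = 796.7 therm → 796.7 × $2.92 = $2,326.39; + 5 × $11.73 standing = $2,385.04
Heat pump: 66,445,498 BTU / 3412 = 19,470 kWh heat; / 3.06 = 6,364 kWh in → × $0.0969 = $616.68; + 5 × $14.31 standing = $688.23
Difference = |$2,385.04 − $688.23| = $1,696.81 ≈ $1697

$1697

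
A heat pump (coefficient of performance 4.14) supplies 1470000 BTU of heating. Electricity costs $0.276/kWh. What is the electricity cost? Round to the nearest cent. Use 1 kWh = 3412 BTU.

$28.72

Heat delivered = 1,470,000 BTU / 3412 = 430.8 kWh
Electrical input = 430.8 kWh / 4.14 = 104.1 kWh
Cost = 104.1 × $0.276/kWh = $28.72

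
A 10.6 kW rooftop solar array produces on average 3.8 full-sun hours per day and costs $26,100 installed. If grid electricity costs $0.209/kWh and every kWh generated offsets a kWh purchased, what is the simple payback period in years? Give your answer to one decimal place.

Daily generation = 10.6 kW × 3.8 h = 40.28 kWh
Annual generation = 40.28 × 365 = 14702 kWh
Annual savings = 14702 × $0.209 = $3,072.76
Payback = $26,100 / $3,072.76 = 8.49 years

8.5 years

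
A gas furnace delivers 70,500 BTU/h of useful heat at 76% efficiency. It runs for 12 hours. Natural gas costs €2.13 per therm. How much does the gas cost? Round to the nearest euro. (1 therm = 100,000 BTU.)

€24

Heat delivered = 70,500 BTU/h × 12 h = 846,000 BTU
Gas input = 846,000 / 0.76 = 1,113,158 BTU
= 1,113,158 / 100,000 = 11.13 therm
Cost = 11.13 × €2.13/therm = €23.71 ≈ €24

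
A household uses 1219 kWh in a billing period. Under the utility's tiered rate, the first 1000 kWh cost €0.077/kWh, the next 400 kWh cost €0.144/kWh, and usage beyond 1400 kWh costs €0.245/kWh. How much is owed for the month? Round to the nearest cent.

€108.54

First 1000 kWh × €0.077 = €77.00
Next 219 kWh × €0.144 = €31.54
Remaining tier: 0 kWh (not reached)
Total = €108.54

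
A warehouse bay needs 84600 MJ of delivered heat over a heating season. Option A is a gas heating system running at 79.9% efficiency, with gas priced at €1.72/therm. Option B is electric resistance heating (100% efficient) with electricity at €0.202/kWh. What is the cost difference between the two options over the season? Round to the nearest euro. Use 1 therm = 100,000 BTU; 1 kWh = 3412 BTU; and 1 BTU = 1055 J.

Heat load = 84600 MJ = 84,600,000,000 J / 1055 = 80,189,573 BTU
Gas: input = 80,189,573 / 0.799 = 100,362,420 BTU = 1,004 therm → 1,004 × €1.72 = €1,726.23
Electric: 80,189,573 BTU / 3412 = 23,500 kWh → × €0.202 = €4,747.45
Difference = |€1,726.23 − €4,747.45| = €3,021.21 ≈ €3021

€3021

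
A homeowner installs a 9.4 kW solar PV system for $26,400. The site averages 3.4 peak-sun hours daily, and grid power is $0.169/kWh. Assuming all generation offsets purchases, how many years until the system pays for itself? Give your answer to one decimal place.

Daily generation = 9.4 kW × 3.4 h = 31.96 kWh
Annual generation = 31.96 × 365 = 11665 kWh
Annual savings = 11665 × $0.169 = $1,971.45
Payback = $26,400 / $1,971.45 = 13.4 years

13.4 years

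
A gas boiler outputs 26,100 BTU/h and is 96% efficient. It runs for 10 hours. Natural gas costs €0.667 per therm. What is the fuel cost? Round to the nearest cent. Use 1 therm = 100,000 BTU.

€1.81

Heat delivered = 26,100 BTU/h × 10 h = 261,000 BTU
Gas input = 261,000 / 0.96 = 271,875 BTU
= 271,875 / 100,000 = 2.719 therm
Cost = 2.719 × €0.667/therm = €1.81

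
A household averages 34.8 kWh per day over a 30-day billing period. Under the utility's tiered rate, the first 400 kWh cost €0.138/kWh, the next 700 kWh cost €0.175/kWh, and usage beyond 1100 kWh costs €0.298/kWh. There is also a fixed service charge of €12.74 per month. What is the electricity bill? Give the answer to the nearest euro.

€181

Usage = 34.8 kWh/day × 30 days = 1044 kWh
First 400 kWh × €0.138 = €55.20
Next 644 kWh × €0.175 = €112.70
Remaining tier: 0 kWh (not reached)
Energy charge = €167.90; + service €12.74 = €180.64 ≈ €181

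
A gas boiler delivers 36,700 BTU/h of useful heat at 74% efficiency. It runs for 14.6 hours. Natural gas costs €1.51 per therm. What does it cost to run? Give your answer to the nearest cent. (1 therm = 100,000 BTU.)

Heat delivered = 36,700 BTU/h × 14.6 h = 535,820 BTU
Gas input = 535,820 / 0.74 = 724,081 BTU
= 724,081 / 100,000 = 7.241 therm
Cost = 7.241 × €1.51/therm = €10.93

€10.93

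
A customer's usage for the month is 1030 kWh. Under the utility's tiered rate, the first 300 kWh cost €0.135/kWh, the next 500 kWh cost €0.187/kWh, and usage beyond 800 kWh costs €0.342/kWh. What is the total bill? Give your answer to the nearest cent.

First 300 kWh × €0.135 = €40.50
Next 500 kWh × €0.187 = €93.50
Remaining 230 kWh × €0.342 = €78.66
Total = €212.66

€212.66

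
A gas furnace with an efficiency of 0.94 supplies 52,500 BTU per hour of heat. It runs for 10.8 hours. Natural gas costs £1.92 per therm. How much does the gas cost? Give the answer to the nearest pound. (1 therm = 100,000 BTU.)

Heat delivered = 52,500 BTU/h × 10.8 h = 567,000 BTU
Gas input = 567,000 / 0.94 = 603,191 BTU
= 603,191 / 100,000 = 6.032 therm
Cost = 6.032 × £1.92/therm = £11.58 ≈ £12

£12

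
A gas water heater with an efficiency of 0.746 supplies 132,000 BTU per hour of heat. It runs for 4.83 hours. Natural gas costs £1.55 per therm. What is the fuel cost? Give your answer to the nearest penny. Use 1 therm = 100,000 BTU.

£13.25

Heat delivered = 132,000 BTU/h × 4.83 h = 637,560 BTU
Gas input = 637,560 / 0.746 = 854,638 BTU
= 854,638 / 100,000 = 8.546 therm
Cost = 8.546 × £1.55/therm = £13.25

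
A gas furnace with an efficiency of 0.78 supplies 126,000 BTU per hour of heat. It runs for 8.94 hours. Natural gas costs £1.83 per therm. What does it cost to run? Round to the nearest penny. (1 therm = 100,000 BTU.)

Heat delivered = 126,000 BTU/h × 8.94 h = 1,126,440 BTU
Gas input = 1,126,440 / 0.78 = 1,444,154 BTU
= 1,444,154 / 100,000 = 14.44 therm
Cost = 14.44 × £1.83/therm = £26.43

£26.43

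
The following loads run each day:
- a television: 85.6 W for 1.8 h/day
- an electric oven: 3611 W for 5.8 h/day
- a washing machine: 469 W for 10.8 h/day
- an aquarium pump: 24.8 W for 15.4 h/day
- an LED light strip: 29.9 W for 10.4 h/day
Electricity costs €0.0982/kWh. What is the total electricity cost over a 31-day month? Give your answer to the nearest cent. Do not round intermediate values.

€81.75

television: 85.6 W × 1.8 h × 31 d = 4,776 Wh = 4.776 kWh
electric oven: 3611 W × 5.8 h × 31 d = 649,258 Wh = 649.3 kWh
washing machine: 469 W × 10.8 h × 31 d = 157,021 Wh = 157 kWh
aquarium pump: 24.8 W × 15.4 h × 31 d = 11,840 Wh = 11.84 kWh
LED light strip: 29.9 W × 10.4 h × 31 d = 9,640 Wh = 9.64 kWh
Total energy = 4.776 + 649.3 + 157 + 11.84 + 9.64 = 832.5 kWh
Cost = 832.5 kWh × €0.0982 = €81.75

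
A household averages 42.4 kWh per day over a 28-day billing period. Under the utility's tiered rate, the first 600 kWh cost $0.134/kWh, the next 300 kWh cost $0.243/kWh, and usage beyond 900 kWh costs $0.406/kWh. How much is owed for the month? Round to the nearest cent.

$269.90

Usage = 42.4 kWh/day × 28 days = 1187.2 kWh
First 600 kWh × $0.134 = $80.40
Next 300 kWh × $0.243 = $72.90
Remaining 287.2 kWh × $0.406 = $116.60
Total = $269.90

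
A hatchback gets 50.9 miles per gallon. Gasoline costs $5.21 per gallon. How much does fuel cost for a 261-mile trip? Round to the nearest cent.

Fuel = 261 mi / 50.9 mpg = 5.128 gal
Cost = 5.128 gal × $5.21/gal = $26.72

$26.72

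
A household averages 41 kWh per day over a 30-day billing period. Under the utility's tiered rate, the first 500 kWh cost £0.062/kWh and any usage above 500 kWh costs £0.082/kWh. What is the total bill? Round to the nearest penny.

Usage = 41 kWh/day × 30 days = 1230 kWh
First 500 kWh × £0.062 = £31.00
Remaining 730 kWh × £0.082 = £59.86
Total = £90.86

£90.86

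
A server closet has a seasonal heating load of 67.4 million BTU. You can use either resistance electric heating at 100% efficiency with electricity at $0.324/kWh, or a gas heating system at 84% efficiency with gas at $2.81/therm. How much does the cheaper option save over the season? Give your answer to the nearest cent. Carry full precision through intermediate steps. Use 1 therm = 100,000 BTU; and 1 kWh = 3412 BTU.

$4145.54

Heat load = 67.4 × 10⁶ BTU = 67,400,000 BTU
Gas: input = 67,400,000 / 0.84 = 80,238,095 BTU = 802.4 therm → 802.4 × $2.81 = $2,254.69
Electric: 67,400,000 BTU / 3412 = 19,750 kWh → × $0.324 = $6,400.23
Difference = |$2,254.69 − $6,400.23| = $4,145.54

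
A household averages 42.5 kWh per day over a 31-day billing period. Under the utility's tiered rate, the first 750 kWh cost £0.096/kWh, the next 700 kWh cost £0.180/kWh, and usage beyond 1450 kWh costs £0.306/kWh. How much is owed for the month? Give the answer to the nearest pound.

£174

Usage = 42.5 kWh/day × 31 days = 1317.5 kWh
First 750 kWh × £0.096 = £72.00
Next 567.5 kWh × £0.180 = £102.15
Remaining tier: 0 kWh (not reached)
Total = £174.15 ≈ £174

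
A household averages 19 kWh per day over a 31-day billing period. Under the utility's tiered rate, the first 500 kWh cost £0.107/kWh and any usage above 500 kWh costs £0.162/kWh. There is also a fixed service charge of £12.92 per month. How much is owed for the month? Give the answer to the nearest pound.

£81

Usage = 19 kWh/day × 31 days = 589 kWh
First 500 kWh × £0.107 = £53.50
Remaining 89 kWh × £0.162 = £14.42
Energy charge = £67.92; + service £12.92 = £80.84 ≈ £81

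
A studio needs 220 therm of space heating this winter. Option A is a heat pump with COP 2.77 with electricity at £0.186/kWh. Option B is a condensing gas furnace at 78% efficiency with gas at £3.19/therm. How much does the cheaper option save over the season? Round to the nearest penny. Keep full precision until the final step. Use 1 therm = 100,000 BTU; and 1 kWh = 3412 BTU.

£466.78

Heat load = 220 therm × 100,000 = 22,000,000 BTU
Gas: input = 22,000,000 / 0.780 = 28,205,128 BTU = 282.1 therm → 282.1 × £3.19 = £899.74
Heat pump: 22,000,000 BTU / 3412 = 6,448 kWh heat; / 2.77 = 2,328 kWh in → × £0.186 = £432.96
Difference = |£899.74 − £432.96| = £466.78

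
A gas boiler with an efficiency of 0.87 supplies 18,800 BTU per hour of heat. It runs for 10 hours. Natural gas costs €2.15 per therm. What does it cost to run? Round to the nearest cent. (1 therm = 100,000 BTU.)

€4.65

Heat delivered = 18,800 BTU/h × 10 h = 188,000 BTU
Gas input = 188,000 / 0.87 = 216,092 BTU
= 216,092 / 100,000 = 2.161 therm
Cost = 2.161 × €2.15/therm = €4.65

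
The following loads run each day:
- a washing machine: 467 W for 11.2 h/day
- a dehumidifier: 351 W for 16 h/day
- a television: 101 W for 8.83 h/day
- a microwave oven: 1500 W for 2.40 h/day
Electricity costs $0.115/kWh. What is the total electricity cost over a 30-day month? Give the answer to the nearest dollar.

$53

washing machine: 467 W × 11.2 h × 30 d = 156,912 Wh = 156.9 kWh
dehumidifier: 351 W × 16 h × 30 d = 168,480 Wh = 168.5 kWh
television: 101 W × 8.83 h × 30 d = 26,755 Wh = 26.75 kWh
microwave oven: 1500 W × 2.40 h × 30 d = 108,000 Wh = 108 kWh
Total energy = 156.9 + 168.5 + 26.75 + 108 = 460.1 kWh
Cost = 460.1 kWh × $0.115 = $52.92 ≈ $53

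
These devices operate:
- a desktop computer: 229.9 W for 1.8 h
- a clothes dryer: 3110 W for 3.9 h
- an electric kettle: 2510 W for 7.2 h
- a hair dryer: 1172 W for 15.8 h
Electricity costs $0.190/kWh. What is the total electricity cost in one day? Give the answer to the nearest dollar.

desktop computer: 229.9 W × 1.8 h = 414 Wh = 0.4138 kWh
clothes dryer: 3110 W × 3.9 h = 12,129 Wh = 12.13 kWh
electric kettle: 2510 W × 7.2 h = 18,072 Wh = 18.07 kWh
hair dryer: 1172 W × 15.8 h = 18,518 Wh = 18.52 kWh
Total energy = 0.4138 + 12.13 + 18.07 + 18.52 = 49.13 kWh
Cost = 49.13 kWh × $0.190 = $9.34 ≈ $9

$9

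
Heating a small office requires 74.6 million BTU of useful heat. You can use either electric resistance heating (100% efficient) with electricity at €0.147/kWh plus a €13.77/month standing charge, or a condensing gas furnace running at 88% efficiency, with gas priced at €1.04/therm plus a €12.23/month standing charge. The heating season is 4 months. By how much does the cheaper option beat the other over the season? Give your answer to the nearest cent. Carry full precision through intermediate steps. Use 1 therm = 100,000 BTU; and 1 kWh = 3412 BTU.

€2338.53

Heat load = 74.6 × 10⁶ BTU = 74,600,000 BTU
Gas: input = 74,600,000 / 0.88 = 84,772,727 BTU = 847.7 therm → 847.7 × €1.04 = €881.64; + 4 × €12.23 standing = €930.56
Electric: 74,600,000 BTU / 3412 = 21,860 kWh → × €0.147 = €3,214.01; + 4 × €13.77 standing = €3,269.09
Difference = |€930.56 − €3,269.09| = €2,338.53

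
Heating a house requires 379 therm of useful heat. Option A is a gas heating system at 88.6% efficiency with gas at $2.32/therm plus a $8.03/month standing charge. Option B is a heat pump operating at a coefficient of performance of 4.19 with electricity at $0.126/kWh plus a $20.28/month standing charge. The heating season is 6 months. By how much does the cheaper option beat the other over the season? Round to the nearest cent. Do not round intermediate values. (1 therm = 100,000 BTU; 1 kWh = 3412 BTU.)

Heat load = 379 therm × 100,000 = 37,900,000 BTU
Gas: input = 37,900,000 / 0.886 = 42,776,524 BTU = 427.8 therm → 427.8 × $2.32 = $992.42; + 6 × $8.03 standing = $1,040.60
Heat pump: 37,900,000 BTU / 3412 = 11,110 kWh heat; / 4.19 = 2,651 kWh in → × $0.126 = $334.03; + 6 × $20.28 standing = $455.71
Difference = |$1,040.60 − $455.71| = $584.88

$584.88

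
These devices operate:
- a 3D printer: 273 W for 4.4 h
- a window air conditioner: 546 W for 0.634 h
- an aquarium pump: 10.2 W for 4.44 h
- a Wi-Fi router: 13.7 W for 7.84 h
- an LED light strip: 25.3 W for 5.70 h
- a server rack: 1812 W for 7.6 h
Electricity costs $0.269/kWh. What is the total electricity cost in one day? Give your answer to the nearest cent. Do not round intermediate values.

3D printer: 273 W × 4.4 h = 1,201 Wh = 1.201 kWh
window air conditioner: 546 W × 0.634 h = 346 Wh = 0.3462 kWh
aquarium pump: 10.2 W × 4.44 h = 45 Wh = 0.04529 kWh
Wi-Fi router: 13.7 W × 7.84 h = 107 Wh = 0.1074 kWh
LED light strip: 25.3 W × 5.70 h = 144 Wh = 0.1442 kWh
server rack: 1812 W × 7.6 h = 13,771 Wh = 13.77 kWh
Total energy = 1.201 + 0.3462 + 0.04529 + 0.1074 + 0.1442 + 13.77 = 15.62 kWh
Cost = 15.62 kWh × $0.269 = $4.20

$4.20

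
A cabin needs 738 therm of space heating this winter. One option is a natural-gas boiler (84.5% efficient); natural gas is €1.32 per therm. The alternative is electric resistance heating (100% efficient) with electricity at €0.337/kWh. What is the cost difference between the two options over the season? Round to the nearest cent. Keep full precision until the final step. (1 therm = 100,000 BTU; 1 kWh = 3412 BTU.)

Heat load = 738 therm × 100,000 = 73,800,000 BTU
Gas: input = 73,800,000 / 0.845 = 87,337,278 BTU = 873.4 therm → 873.4 × €1.32 = €1,152.85
Electric: 73,800,000 BTU / 3412 = 21,630 kWh → × €0.337 = €7,289.16
Difference = |€1,152.85 − €7,289.16| = €6,136.30

€6136.30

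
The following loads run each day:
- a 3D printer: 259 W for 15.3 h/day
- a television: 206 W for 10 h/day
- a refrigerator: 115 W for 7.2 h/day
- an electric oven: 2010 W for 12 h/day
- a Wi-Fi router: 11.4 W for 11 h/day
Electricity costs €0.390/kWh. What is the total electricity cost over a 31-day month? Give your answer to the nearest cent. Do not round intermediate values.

€375.95

3D printer: 259 W × 15.3 h × 31 d = 122,844 Wh = 122.8 kWh
television: 206 W × 10 h × 31 d = 63,860 Wh = 63.86 kWh
refrigerator: 115 W × 7.2 h × 31 d = 25,668 Wh = 25.67 kWh
electric oven: 2010 W × 12 h × 31 d = 747,720 Wh = 747.7 kWh
Wi-Fi router: 11.4 W × 11 h × 31 d = 3,887 Wh = 3.887 kWh
Total energy = 122.8 + 63.86 + 25.67 + 747.7 + 3.887 = 964 kWh
Cost = 964 kWh × €0.390 = €375.95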